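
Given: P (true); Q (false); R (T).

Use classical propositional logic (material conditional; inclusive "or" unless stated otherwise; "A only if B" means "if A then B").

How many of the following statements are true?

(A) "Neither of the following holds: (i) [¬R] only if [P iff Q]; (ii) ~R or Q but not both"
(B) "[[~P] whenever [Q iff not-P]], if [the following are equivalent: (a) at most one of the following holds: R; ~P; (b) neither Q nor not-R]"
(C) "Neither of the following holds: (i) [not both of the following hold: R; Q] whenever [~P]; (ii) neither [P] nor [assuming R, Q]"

(A): In symbols: (~R -> (P <-> Q)) nor (~R xor Q)

~R = ~T = F
P <-> Q = T <-> F = F
~R -> (P <-> Q) = F -> F = T
~R = ~T = F
~R xor Q = F xor F = F
(~R -> (P <-> Q)) nor (~R xor Q) = T nor F = F
Hence (A) is false.

(B): Parsed as ((R nand ~P) <-> (Q nor ~R)) -> ((Q <-> ~P) -> ~P)

~P = ~T = F
R nand ~P = T nand F = T
~R = ~T = F
Q nor ~R = F nor F = T
(R nand ~P) <-> (Q nor ~R) = T <-> T = T
~P = ~T = F
Q <-> ~P = F <-> F = T
~P = ~T = F
(Q <-> ~P) -> ~P = T -> F = F
((R nand ~P) <-> (Q nor ~R)) -> ((Q <-> ~P) -> ~P) = T -> F = F
So (B) is false.

(C): Parsed as (~P -> (R nand Q)) nor (P nor (R -> Q))

~P = ~T = F
R nand Q = T nand F = T
~P -> (R nand Q) = F -> T = T
R -> Q = T -> F = F
P nor (R -> Q) = T nor F = F
(~P -> (R nand Q)) nor (P nor (R -> Q)) = T nor F = F
Thus (C) is false.

True statements: 0 (none).

0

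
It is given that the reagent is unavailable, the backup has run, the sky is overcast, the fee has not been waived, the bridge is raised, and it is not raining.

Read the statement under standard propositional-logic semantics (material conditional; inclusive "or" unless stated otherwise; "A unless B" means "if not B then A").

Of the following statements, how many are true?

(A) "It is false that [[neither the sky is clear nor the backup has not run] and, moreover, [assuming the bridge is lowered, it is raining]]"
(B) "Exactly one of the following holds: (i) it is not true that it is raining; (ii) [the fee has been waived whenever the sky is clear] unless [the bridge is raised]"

Let R = "the sky is overcast" (T), Q = "the backup has run" (T), U = "the bridge is raised" (T), V = "it is raining" (F), S = "the fee has been waived" (F).

(A): Formalization: ~((~R nor ~Q) & (~U -> V))

~R = ~T = F
~Q = ~T = F
~R nor ~Q = F nor F = T
~U = ~T = F
~U -> V = F -> F = T
(~R nor ~Q) & (~U -> V) = T & T = T
~((~R nor ~Q) & (~U -> V)) = ~T = F
Hence (A) is false.

(B): Formalization: ~V xor ((~R -> S) | U)

~V = ~F = T
~R = ~T = F
~R -> S = F -> F = T
(~R -> S) | U = T | T = T
~V xor ((~R -> S) | U) = T xor T = F
So (B) is false.

True statements: 0 (none).

0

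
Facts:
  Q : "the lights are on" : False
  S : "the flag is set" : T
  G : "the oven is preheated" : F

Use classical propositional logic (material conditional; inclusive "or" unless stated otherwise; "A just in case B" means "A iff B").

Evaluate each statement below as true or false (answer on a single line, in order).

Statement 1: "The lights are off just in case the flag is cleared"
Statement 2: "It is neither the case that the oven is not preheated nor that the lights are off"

Statement 1 F / Statement 2 F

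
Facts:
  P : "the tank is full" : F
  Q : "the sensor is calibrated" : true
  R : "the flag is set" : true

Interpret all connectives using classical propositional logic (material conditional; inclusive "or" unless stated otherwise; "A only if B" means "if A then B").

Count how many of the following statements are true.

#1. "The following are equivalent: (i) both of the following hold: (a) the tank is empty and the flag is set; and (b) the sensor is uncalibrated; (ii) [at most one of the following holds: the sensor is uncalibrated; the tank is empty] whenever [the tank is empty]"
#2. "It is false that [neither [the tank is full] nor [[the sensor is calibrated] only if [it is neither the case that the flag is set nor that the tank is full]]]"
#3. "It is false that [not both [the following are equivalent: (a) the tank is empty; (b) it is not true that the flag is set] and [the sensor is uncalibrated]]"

#1: Parsed as ((~P & R) & ~Q) <-> (~P -> (~Q nand ~P))

~P = ~F = T
~P & R = T & T = T
~Q = ~T = F
(~P & R) & ~Q = T & F = F
~P = ~F = T
~Q = ~T = F
~P = ~F = T
~Q nand ~P = F nand T = T
~P -> (~Q nand ~P) = T -> T = T
((~P & R) & ~Q) <-> (~P -> (~Q nand ~P)) = F <-> T = F
So #1 is false.

#2: In symbols: ~(P nor (Q -> (R nor P)))

R nor P = T nor F = F
Q -> (R nor P) = T -> F = F
P nor (Q -> (R nor P)) = F nor F = T
~(P nor (Q -> (R nor P))) = ~T = F
Hence #2 is false.

#3: In symbols: ~((~P <-> ~R) nand ~Q)

~P = ~F = T
~R = ~T = F
~P <-> ~R = T <-> F = F
~Q = ~T = F
(~P <-> ~R) nand ~Q = F nand F = T
~((~P <-> ~R) nand ~Q) = ~T = F
Hence #3 is false.

0 of the 3 statements are true (none).

0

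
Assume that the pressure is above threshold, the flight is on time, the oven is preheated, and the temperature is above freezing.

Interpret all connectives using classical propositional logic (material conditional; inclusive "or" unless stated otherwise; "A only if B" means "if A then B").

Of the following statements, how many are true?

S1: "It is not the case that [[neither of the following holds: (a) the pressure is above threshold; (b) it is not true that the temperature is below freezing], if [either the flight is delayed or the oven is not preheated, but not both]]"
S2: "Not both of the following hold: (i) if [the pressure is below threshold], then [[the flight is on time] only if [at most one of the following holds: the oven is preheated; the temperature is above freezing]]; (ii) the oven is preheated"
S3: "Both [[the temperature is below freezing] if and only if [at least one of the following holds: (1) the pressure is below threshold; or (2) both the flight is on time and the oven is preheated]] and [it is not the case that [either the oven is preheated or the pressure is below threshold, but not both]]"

0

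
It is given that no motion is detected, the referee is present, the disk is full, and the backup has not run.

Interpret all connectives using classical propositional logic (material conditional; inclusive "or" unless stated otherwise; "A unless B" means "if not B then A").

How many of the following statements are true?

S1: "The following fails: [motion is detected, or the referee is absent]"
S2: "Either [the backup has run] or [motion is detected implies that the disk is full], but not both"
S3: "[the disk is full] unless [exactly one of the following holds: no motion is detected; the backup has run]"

3

Let P = "motion is detected" (F), Q = "the referee is present" (T), S = "the backup has run" (F), R = "the disk is full" (T).

S1: Parsed as ¬(P ∨ ¬Q)

¬Q = ¬T = F
P ∨ ¬Q = F ∨ F = F
¬(P ∨ ¬Q) = ¬F = T
Thus S1 is true.

S2: Parsed as S ⊕ (P → R)

P → R = F → T = T
S ⊕ (P → R) = F ⊕ T = T
Hence S2 is true.

S3: In symbols: R ∨ (¬P ⊕ S)

¬P = ¬F = T
¬P ⊕ S = T ⊕ F = T
R ∨ (¬P ⊕ S) = T ∨ T = T
So S3 is true.

3 of the 3 statements are true.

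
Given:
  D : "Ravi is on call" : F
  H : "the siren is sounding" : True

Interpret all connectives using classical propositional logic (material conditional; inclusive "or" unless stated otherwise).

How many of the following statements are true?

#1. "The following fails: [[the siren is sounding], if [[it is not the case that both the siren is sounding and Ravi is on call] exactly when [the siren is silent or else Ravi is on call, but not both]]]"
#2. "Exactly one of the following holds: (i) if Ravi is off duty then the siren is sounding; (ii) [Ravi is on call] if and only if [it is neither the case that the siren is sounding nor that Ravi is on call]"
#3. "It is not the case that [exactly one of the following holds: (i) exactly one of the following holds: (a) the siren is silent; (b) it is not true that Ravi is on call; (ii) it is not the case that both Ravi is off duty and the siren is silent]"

1

#1: Parsed as ¬(((H ↑ D) ↔ (¬H ⊕ D)) → H)

H ↑ D = T ↑ F = T
¬H = ¬T = F
¬H ⊕ D = F ⊕ F = F
(H ↑ D) ↔ (¬H ⊕ D) = T ↔ F = F
((H ↑ D) ↔ (¬H ⊕ D)) → H = F → T = T
¬(((H ↑ D) ↔ (¬H ⊕ D)) → H) = ¬T = F
So #1 is false.

#2: This is (¬D → H) ⊕ (D ↔ (H ↓ D)).

¬D = ¬F = T
¬D → H = T → T = T
H ↓ D = T ↓ F = F
D ↔ (H ↓ D) = F ↔ F = T
(¬D → H) ⊕ (D ↔ (H ↓ D)) = T ⊕ T = F
So #2 is false.

#3: Parsed as ¬((¬H ⊕ ¬D) ⊕ (¬D ↑ ¬H))

¬H = ¬T = F
¬D = ¬F = T
¬H ⊕ ¬D = F ⊕ T = T
¬D = ¬F = T
¬H = ¬T = F
¬D ↑ ¬H = T ↑ F = T
(¬H ⊕ ¬D) ⊕ (¬D ↑ ¬H) = T ⊕ T = F
¬((¬H ⊕ ¬D) ⊕ (¬D ↑ ¬H)) = ¬F = T
Thus #3 is true.

Count: 1.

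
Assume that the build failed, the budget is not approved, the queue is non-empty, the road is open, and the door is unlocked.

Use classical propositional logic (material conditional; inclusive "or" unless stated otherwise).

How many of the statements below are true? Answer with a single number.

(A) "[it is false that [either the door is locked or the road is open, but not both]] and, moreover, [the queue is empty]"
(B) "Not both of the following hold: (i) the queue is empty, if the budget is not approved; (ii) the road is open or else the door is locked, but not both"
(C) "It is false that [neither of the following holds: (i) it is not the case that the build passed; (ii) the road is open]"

2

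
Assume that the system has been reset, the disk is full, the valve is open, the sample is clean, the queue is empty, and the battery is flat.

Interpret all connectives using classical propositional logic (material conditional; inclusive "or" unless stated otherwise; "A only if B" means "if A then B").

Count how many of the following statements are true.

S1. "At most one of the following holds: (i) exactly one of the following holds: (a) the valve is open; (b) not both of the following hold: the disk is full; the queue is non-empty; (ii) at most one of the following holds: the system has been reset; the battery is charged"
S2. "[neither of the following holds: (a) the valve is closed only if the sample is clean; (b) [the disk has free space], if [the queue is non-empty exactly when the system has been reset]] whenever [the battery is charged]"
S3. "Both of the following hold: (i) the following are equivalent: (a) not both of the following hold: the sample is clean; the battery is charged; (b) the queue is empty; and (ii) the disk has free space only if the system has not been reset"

3

Let R = "the valve is open" (T), Q = "the disk is full" (T), U = "the queue is empty" (T), P = "the system has been reset" (T), V = "the battery is charged" (F), S = "the sample is contaminated" (F).

S1: This is (R ⊕ (Q ↑ ¬U)) ↑ (P ↑ V).

¬U = ¬T = F
Q ↑ ¬U = T ↑ F = T
R ⊕ (Q ↑ ¬U) = T ⊕ T = F
P ↑ V = T ↑ F = T
(R ⊕ (Q ↑ ¬U)) ↑ (P ↑ V) = F ↑ T = T
So S1 is true.

S2: This is V → ((¬R → ¬S) ↓ ((¬U ↔ P) → ¬Q)).

¬R = ¬T = F
¬S = ¬F = T
¬R → ¬S = F → T = T
¬U = ¬T = F
¬U ↔ P = F ↔ T = F
¬Q = ¬T = F
(¬U ↔ P) → ¬Q = F → F = T
(¬R → ¬S) ↓ ((¬U ↔ P) → ¬Q) = T ↓ T = F
V → ((¬R → ¬S) ↓ ((¬U ↔ P) → ¬Q)) = F → F = T
Hence S2 is true.

S3: Parsed as ((¬S ↑ V) ↔ U) ∧ (¬Q → ¬P)

¬S = ¬F = T
¬S ↑ V = T ↑ F = T
(¬S ↑ V) ↔ U = T ↔ T = T
¬Q = ¬T = F
¬P = ¬T = F
¬Q → ¬P = F → F = T
((¬S ↑ V) ↔ U) ∧ (¬Q → ¬P) = T ∧ T = T
So S3 is true.

Count: 3.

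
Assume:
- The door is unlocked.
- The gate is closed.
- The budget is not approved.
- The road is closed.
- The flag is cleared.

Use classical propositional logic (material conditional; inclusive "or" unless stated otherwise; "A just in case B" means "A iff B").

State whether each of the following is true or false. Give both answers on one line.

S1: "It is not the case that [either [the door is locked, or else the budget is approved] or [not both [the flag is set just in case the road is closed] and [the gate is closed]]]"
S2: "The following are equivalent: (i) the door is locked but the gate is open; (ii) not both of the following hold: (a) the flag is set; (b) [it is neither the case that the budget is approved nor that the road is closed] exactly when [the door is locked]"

Let P = "the door is locked" (F), R = "the budget is approved" (F), U = "the flag is set" (F), S = "the road is closed" (T), Q = "the gate is open" (F).

S1: In symbols: ¬((P ∨ R) ∨ ((U ↔ S) ↑ ¬Q))

P ∨ R = F ∨ F = F
U ↔ S = F ↔ T = F
¬Q = ¬F = T
(U ↔ S) ↑ ¬Q = F ↑ T = T
(P ∨ R) ∨ ((U ↔ S) ↑ ¬Q) = F ∨ T = T
¬((P ∨ R) ∨ ((U ↔ S) ↑ ¬Q)) = ¬T = F
Hence S1 is false.

S2: In symbols: (P ∧ Q) ↔ (U ↑ ((R ↓ S) ↔ P))

P ∧ Q = F ∧ F = F
R ↓ S = F ↓ T = F
(R ↓ S) ↔ P = F ↔ F = T
U ↑ ((R ↓ S) ↔ P) = F ↑ T = T
(P ∧ Q) ↔ (U ↑ ((R ↓ S) ↔ P)) = F ↔ T = F
So S2 is false.

S1 False; S2 False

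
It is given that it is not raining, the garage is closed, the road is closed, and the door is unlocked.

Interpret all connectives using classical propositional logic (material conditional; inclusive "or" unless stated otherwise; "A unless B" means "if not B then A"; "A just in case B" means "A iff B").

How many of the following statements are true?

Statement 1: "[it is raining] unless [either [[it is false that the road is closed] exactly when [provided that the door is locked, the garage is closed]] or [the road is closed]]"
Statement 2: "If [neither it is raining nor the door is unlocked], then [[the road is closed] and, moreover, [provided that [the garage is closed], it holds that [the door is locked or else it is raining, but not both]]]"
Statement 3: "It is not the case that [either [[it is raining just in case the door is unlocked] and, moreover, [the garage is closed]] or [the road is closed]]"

Let P = "it is raining" (False), R = "the road is closed" (True), S = "the door is locked" (False), Q = "the garage is closed" (True).

Statement 1: Formalization: P or ((not R iff (S -> Q)) or R)

not R = not True = False
S -> Q = False -> True = True
not R iff (S -> Q) = False iff True = False
(not R iff (S -> Q)) or R = False or True = True
P or ((not R iff (S -> Q)) or R) = False or True = True
So Statement 1 is true.

Statement 2: Formalization: (P nor not S) -> (R and (Q -> (S xor P)))

not S = not False = True
P nor not S = False nor True = False
S xor P = False xor False = False
Q -> (S xor P) = True -> False = False
R and (Q -> (S xor P)) = True and False = False
(P nor not S) -> (R and (Q -> (S xor P))) = False -> False = True
Thus Statement 2 is true.

Statement 3: Parsed as not (((P iff not S) and Q) or R)

not S = not False = True
P iff not S = False iff True = False
(P iff not S) and Q = False and True = False
((P iff not S) and Q) or R = False or True = True
not (((P iff not S) and Q) or R) = not True = False
Hence Statement 3 is false.

True statements: 2.

2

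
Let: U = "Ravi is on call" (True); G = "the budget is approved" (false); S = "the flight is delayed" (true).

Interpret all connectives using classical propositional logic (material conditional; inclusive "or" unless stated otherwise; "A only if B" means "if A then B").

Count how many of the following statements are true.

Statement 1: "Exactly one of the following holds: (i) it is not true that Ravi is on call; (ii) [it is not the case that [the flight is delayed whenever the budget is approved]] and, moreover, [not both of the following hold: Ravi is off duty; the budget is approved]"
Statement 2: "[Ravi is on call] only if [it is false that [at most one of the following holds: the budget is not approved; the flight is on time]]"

0

Statement 1: This is ¬U ⊕ (¬(G → S) ∧ (¬U ↑ G)).

¬U = ¬T = F
G → S = F → T = T
¬(G → S) = ¬T = F
¬U = ¬T = F
¬U ↑ G = F ↑ F = T
¬(G → S) ∧ (¬U ↑ G) = F ∧ T = F
¬U ⊕ (¬(G → S) ∧ (¬U ↑ G)) = F ⊕ F = F
Hence Statement 1 is false.

Statement 2: In symbols: U → ¬(¬G ↑ ¬S)

¬G = ¬F = T
¬S = ¬T = F
¬G ↑ ¬S = T ↑ F = T
¬(¬G ↑ ¬S) = ¬T = F
U → ¬(¬G ↑ ¬S) = T → F = F
Hence Statement 2 is false.

Count: 0.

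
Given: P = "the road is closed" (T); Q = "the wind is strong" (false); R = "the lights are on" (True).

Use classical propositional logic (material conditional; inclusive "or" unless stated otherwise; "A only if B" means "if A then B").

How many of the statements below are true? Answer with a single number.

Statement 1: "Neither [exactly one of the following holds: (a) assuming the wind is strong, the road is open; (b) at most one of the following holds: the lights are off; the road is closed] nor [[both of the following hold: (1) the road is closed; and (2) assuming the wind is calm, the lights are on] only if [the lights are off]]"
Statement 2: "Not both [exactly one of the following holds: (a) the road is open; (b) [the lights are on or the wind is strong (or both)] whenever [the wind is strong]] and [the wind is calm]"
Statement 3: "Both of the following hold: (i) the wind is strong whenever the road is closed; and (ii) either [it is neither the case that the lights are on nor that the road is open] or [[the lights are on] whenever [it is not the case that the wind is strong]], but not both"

1

Statement 1: Parsed as ((Q → ¬P) ⊕ (¬R ↑ P)) ↓ ((P ∧ (¬Q → R)) → ¬R)

¬P = ¬T = F
Q → ¬P = F → F = T
¬R = ¬T = F
¬R ↑ P = F ↑ T = T
(Q → ¬P) ⊕ (¬R ↑ P) = T ⊕ T = F
¬Q = ¬F = T
¬Q → R = T → T = T
P ∧ (¬Q → R) = T ∧ T = T
¬R = ¬T = F
(P ∧ (¬Q → R)) → ¬R = T → F = F
((Q → ¬P) ⊕ (¬R ↑ P)) ↓ ((P ∧ (¬Q → R)) → ¬R) = F ↓ F = T
So Statement 1 is true.

Statement 2: In symbols: (¬P ⊕ (Q → (R ∨ Q))) ↑ ¬Q

¬P = ¬T = F
R ∨ Q = T ∨ F = T
Q → (R ∨ Q) = F → T = T
¬P ⊕ (Q → (R ∨ Q)) = F ⊕ T = T
¬Q = ¬F = T
(¬P ⊕ (Q → (R ∨ Q))) ↑ ¬Q = T ↑ T = F
So Statement 2 is false.

Statement 3: This is (P → Q) ∧ ((R ↓ ¬P) ⊕ (¬Q → R)).

P → Q = T → F = F
¬P = ¬T = F
R ↓ ¬P = T ↓ F = F
¬Q = ¬F = T
¬Q → R = T → T = T
(R ↓ ¬P) ⊕ (¬Q → R) = F ⊕ T = T
(P → Q) ∧ ((R ↓ ¬P) ⊕ (¬Q → R)) = F ∧ T = F
Thus Statement 3 is false.

True statements: 1.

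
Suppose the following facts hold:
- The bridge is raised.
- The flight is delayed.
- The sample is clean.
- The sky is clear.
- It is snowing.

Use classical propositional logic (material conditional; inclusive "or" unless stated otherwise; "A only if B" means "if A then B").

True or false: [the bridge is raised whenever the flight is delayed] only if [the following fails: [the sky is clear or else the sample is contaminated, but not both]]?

The statement is false.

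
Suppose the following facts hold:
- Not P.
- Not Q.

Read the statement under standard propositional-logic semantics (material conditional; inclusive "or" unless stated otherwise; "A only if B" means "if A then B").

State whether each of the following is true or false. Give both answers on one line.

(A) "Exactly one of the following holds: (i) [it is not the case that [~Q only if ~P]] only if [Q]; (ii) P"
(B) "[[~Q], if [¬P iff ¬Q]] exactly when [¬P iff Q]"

(A) T; (B) F

(A): This is (not (not Q -> not P) -> Q) xor P.

not Q = not False = True
not P = not False = True
not Q -> not P = True -> True = True
not (not Q -> not P) = not True = False
not (not Q -> not P) -> Q = False -> False = True
(not (not Q -> not P) -> Q) xor P = True xor False = True
Thus (A) is true.

(B): Formalization: ((not P iff not Q) -> not Q) iff (not P iff Q)

not P = not False = True
not Q = not False = True
not P iff not Q = True iff True = True
not Q = not False = True
(not P iff not Q) -> not Q = True -> True = True
not P = not False = True
not P iff Q = True iff False = False
((not P iff not Q) -> not Q) iff (not P iff Q) = True iff False = False
So (B) is false.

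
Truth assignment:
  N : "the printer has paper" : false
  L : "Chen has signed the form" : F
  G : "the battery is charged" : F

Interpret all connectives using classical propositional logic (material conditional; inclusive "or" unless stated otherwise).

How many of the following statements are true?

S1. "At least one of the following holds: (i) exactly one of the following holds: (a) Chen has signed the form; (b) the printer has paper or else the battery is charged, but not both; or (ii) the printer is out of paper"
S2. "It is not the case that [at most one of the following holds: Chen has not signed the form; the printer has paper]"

1

S1: This is (L xor (N xor G)) | ~N.

N xor G = F xor F = F
L xor (N xor G) = F xor F = F
~N = ~F = T
(L xor (N xor G)) | ~N = F | T = T
Hence S1 is true.

S2: Parsed as ~(~L nand N)

~L = ~F = T
~L nand N = T nand F = T
~(~L nand N) = ~T = F
So S2 is false.

1 of the 2 statements is true.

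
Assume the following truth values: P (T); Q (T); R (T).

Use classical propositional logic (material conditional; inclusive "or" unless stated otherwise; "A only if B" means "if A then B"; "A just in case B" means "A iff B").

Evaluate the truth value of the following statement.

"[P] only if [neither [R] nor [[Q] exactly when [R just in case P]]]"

The statement is false.

Formalization: P -> (R nor (Q <-> (R <-> P)))

R <-> P = T <-> T = T
Q <-> (R <-> P) = T <-> T = T
R nor (Q <-> (R <-> P)) = T nor T = F
P -> (R nor (Q <-> (R <-> P))) = T -> F = F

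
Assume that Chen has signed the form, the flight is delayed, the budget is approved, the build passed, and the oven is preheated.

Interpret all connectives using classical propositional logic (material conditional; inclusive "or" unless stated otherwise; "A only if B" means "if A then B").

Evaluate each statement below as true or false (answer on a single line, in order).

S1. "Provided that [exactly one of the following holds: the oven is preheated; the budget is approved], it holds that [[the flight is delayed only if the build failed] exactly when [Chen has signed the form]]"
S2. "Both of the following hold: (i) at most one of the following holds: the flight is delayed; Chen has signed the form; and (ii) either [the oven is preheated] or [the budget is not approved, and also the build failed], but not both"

Let U = "the oven is preheated" (T), R = "the budget is approved" (T), Q = "the flight is delayed" (T), S = "the build passed" (T), P = "Chen has signed the form" (T).

S1: In symbols: (U xor R) -> ((Q -> ~S) <-> P)

U xor R = T xor T = F
~S = ~T = F
Q -> ~S = T -> F = F
(Q -> ~S) <-> P = F <-> T = F
(U xor R) -> ((Q -> ~S) <-> P) = F -> F = T
Thus S1 is true.

S2: Formalization: (Q nand P) & (U xor (~R & ~S))

Q nand P = T nand T = F
~R = ~T = F
~S = ~T = F
~R & ~S = F & F = F
U xor (~R & ~S) = T xor F = T
(Q nand P) & (U xor (~R & ~S)) = F & T = F
So S2 is false.

S1 T / S2 F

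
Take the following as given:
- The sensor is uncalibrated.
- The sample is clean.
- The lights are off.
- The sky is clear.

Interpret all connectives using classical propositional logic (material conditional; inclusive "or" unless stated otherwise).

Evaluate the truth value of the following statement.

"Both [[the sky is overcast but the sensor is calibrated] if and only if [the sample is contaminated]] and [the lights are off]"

Let S = "the sky is overcast" (F), P = "the sensor is calibrated" (F), Q = "the sample is contaminated" (F), R = "the lights are on" (F).
Parsed as ((S & P) <-> Q) & ~R

S & P = F & F = F
(S & P) <-> Q = F <-> F = T
~R = ~F = T
((S & P) <-> Q) & ~R = T & T = T

The statement is true.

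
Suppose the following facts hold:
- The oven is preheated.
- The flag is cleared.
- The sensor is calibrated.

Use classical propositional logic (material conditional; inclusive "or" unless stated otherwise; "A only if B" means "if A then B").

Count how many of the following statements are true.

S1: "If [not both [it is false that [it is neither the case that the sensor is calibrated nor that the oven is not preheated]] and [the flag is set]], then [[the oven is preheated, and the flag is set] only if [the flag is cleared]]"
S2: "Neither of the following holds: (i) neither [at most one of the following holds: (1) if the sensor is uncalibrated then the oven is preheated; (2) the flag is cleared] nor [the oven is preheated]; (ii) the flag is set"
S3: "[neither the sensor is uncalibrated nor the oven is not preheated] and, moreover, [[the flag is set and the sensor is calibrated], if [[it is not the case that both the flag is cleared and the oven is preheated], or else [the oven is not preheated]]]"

3

Let L = "the sensor is calibrated" (T), D = "the oven is preheated" (T), W = "the flag is set" (F).

S1: This is (¬(L ↓ ¬D) ↑ W) → ((D ∧ W) → ¬W).

¬D = ¬T = F
L ↓ ¬D = T ↓ F = F
¬(L ↓ ¬D) = ¬F = T
¬(L ↓ ¬D) ↑ W = T ↑ F = T
D ∧ W = T ∧ F = F
¬W = ¬F = T
(D ∧ W) → ¬W = F → T = T
(¬(L ↓ ¬D) ↑ W) → ((D ∧ W) → ¬W) = T → T = T
Thus S1 is true.

S2: Formalization: (((¬L → D) ↑ ¬W) ↓ D) ↓ W

¬L = ¬T = F
¬L → D = F → T = T
¬W = ¬F = T
(¬L → D) ↑ ¬W = T ↑ T = F
((¬L → D) ↑ ¬W) ↓ D = F ↓ T = F
(((¬L → D) ↑ ¬W) ↓ D) ↓ W = F ↓ F = T
So S2 is true.

S3: This is (¬L ↓ ¬D) ∧ (((¬W ↑ D) ∨ ¬D) → (W ∧ L)).

¬L = ¬T = F
¬D = ¬T = F
¬L ↓ ¬D = F ↓ F = T
¬W = ¬F = T
¬W ↑ D = T ↑ T = F
¬D = ¬T = F
(¬W ↑ D) ∨ ¬D = F ∨ F = F
W ∧ L = F ∧ T = F
((¬W ↑ D) ∨ ¬D) → (W ∧ L) = F → F = T
(¬L ↓ ¬D) ∧ (((¬W ↑ D) ∨ ¬D) → (W ∧ L)) = T ∧ T = T
So S3 is true.

True statements: 3.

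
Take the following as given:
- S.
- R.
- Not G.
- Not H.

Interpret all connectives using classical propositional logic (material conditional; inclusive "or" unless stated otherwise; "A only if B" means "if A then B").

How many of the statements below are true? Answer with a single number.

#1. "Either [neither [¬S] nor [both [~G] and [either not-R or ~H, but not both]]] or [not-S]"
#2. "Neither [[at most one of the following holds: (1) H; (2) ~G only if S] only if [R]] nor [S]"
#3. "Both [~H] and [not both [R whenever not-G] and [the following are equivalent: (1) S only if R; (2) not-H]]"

#1: In symbols: (~S nor (~G & (~R xor ~H))) | ~S

~S = ~T = F
~G = ~F = T
~R = ~T = F
~H = ~F = T
~R xor ~H = F xor T = T
~G & (~R xor ~H) = T & T = T
~S nor (~G & (~R xor ~H)) = F nor T = F
~S = ~T = F
(~S nor (~G & (~R xor ~H))) | ~S = F | F = F
So #1 is false.

#2: This is ((H nand (~G -> S)) -> R) nor S.

~G = ~F = T
~G -> S = T -> T = T
H nand (~G -> S) = F nand T = T
(H nand (~G -> S)) -> R = T -> T = T
((H nand (~G -> S)) -> R) nor S = T nor T = F
Thus #2 is false.

#3: Parsed as ~H & ((~G -> R) nand ((S -> R) <-> ~H))

~H = ~F = T
~G = ~F = T
~G -> R = T -> T = T
S -> R = T -> T = T
~H = ~F = T
(S -> R) <-> ~H = T <-> T = T
(~G -> R) nand ((S -> R) <-> ~H) = T nand T = F
~H & ((~G -> R) nand ((S -> R) <-> ~H)) = T & F = F
Thus #3 is false.

True statements: 0 (none).

0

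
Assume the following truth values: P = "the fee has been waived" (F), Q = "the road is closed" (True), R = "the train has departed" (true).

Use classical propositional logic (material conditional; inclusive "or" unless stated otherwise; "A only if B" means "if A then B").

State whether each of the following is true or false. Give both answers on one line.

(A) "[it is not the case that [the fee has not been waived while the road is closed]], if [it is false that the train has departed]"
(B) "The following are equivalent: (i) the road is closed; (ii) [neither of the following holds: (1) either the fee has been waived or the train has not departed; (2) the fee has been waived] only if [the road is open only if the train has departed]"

(A): Parsed as not R -> not (not P and Q)

not R = not True = False
not P = not False = True
not P and Q = True and True = True
not (not P and Q) = not True = False
not R -> not (not P and Q) = False -> False = True
Hence (A) is true.

(B): This is Q iff (((P or not R) nor P) -> (not Q -> R)).

not R = not True = False
P or not R = False or False = False
(P or not R) nor P = False nor False = True
not Q = not True = False
not Q -> R = False -> True = True
((P or not R) nor P) -> (not Q -> R) = True -> True = True
Q iff (((P or not R) nor P) -> (not Q -> R)) = True iff True = True
Thus (B) is true.

(A) True; (B) True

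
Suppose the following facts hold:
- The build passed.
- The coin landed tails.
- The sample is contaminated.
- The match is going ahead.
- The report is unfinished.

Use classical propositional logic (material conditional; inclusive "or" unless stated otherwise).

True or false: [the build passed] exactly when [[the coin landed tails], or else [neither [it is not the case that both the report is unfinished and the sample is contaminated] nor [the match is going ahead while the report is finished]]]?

Let P = "the build passed" (T), Q = "the coin landed heads" (F), U = "the report is finished" (F), R = "the sample is contaminated" (T), S = "the match is cancelled" (F).
Formalization: P ↔ (¬Q ∨ ((¬U ↑ R) ↓ (¬S ∧ U)))

¬Q = ¬F = T
¬U = ¬F = T
¬U ↑ R = T ↑ T = F
¬S = ¬F = T
¬S ∧ U = T ∧ F = F
(¬U ↑ R) ↓ (¬S ∧ U) = F ↓ F = T
¬Q ∨ ((¬U ↑ R) ↓ (¬S ∧ U)) = T ∨ T = T
P ↔ (¬Q ∨ ((¬U ↑ R) ↓ (¬S ∧ U))) = T ↔ T = T

True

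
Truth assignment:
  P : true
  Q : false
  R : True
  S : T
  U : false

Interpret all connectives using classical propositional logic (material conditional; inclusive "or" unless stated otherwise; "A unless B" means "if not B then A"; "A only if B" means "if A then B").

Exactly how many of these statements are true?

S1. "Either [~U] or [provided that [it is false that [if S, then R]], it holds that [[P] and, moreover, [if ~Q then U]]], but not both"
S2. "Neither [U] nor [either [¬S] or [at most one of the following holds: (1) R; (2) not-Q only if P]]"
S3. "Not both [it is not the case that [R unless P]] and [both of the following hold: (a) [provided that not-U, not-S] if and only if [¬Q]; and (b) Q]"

2

S1: This is ~U xor (~(S -> R) -> (P & (~Q -> U))).

~U = ~F = T
S -> R = T -> T = T
~(S -> R) = ~T = F
~Q = ~F = T
~Q -> U = T -> F = F
P & (~Q -> U) = T & F = F
~(S -> R) -> (P & (~Q -> U)) = F -> F = T
~U xor (~(S -> R) -> (P & (~Q -> U))) = T xor T = F
Hence S1 is false.

S2: In symbols: U nor (~S | (R nand (~Q -> P)))

~S = ~T = F
~Q = ~F = T
~Q -> P = T -> T = T
R nand (~Q -> P) = T nand T = F
~S | (R nand (~Q -> P)) = F | F = F
U nor (~S | (R nand (~Q -> P))) = F nor F = T
Hence S2 is true.

S3: Parsed as ~(R | P) nand (((~U -> ~S) <-> ~Q) & Q)

R | P = T | T = T
~(R | P) = ~T = F
~U = ~F = T
~S = ~T = F
~U -> ~S = T -> F = F
~Q = ~F = T
(~U -> ~S) <-> ~Q = F <-> T = F
((~U -> ~S) <-> ~Q) & Q = F & F = F
~(R | P) nand (((~U -> ~S) <-> ~Q) & Q) = F nand F = T
Hence S3 is true.

2 of the 3 statements are true.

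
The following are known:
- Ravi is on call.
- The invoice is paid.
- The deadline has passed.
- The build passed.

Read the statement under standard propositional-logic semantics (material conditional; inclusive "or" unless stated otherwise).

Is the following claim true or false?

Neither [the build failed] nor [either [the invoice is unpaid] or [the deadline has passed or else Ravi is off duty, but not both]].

Let S = "the build passed" (T), Q = "the invoice is paid" (T), R = "the deadline has passed" (T), P = "Ravi is on call" (T).
Parsed as ~S nor (~Q | (R xor ~P))

~S = ~T = F
~Q = ~T = F
~P = ~T = F
R xor ~P = T xor F = T
~Q | (R xor ~P) = F | T = T
~S nor (~Q | (R xor ~P)) = F nor T = F

The statement is false.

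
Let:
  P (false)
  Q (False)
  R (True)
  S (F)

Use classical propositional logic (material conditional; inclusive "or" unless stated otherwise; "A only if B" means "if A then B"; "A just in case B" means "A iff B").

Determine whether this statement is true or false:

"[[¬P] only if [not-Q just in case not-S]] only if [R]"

true

Parsed as (~P -> (~Q <-> ~S)) -> R

~P = ~F = T
~Q = ~F = T
~S = ~F = T
~Q <-> ~S = T <-> T = T
~P -> (~Q <-> ~S) = T -> T = T
(~P -> (~Q <-> ~S)) -> R = T -> T = T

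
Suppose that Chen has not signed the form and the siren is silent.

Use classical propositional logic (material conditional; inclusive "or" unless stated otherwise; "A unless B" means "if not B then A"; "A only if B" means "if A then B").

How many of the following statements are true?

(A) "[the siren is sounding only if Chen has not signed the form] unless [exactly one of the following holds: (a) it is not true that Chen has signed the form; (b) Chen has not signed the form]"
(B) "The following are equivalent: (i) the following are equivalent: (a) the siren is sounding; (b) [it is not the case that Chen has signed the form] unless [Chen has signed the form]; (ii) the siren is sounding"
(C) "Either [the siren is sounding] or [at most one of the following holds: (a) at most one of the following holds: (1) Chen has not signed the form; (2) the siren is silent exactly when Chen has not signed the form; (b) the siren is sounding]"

Let Q = "the siren is sounding" (F), P = "Chen has signed the form" (F).

(A): This is (Q → ¬P) ∨ (¬P ⊕ ¬P).

¬P = ¬F = T
Q → ¬P = F → T = T
¬P = ¬F = T
¬P = ¬F = T
¬P ⊕ ¬P = T ⊕ T = F
(Q → ¬P) ∨ (¬P ⊕ ¬P) = T ∨ F = T
Thus (A) is true.

(B): In symbols: (Q ↔ (¬P ∨ P)) ↔ Q

¬P = ¬F = T
¬P ∨ P = T ∨ F = T
Q ↔ (¬P ∨ P) = F ↔ T = F
(Q ↔ (¬P ∨ P)) ↔ Q = F ↔ F = T
Hence (B) is true.

(C): This is Q ∨ ((¬P ↑ (¬Q ↔ ¬P)) ↑ Q).

¬P = ¬F = T
¬Q = ¬F = T
¬P = ¬F = T
¬Q ↔ ¬P = T ↔ T = T
¬P ↑ (¬Q ↔ ¬P) = T ↑ T = F
(¬P ↑ (¬Q ↔ ¬P)) ↑ Q = F ↑ F = T
Q ∨ ((¬P ↑ (¬Q ↔ ¬P)) ↑ Q) = F ∨ T = T
Hence (C) is true.

True statements: 3 ((A), (B), (C)).

3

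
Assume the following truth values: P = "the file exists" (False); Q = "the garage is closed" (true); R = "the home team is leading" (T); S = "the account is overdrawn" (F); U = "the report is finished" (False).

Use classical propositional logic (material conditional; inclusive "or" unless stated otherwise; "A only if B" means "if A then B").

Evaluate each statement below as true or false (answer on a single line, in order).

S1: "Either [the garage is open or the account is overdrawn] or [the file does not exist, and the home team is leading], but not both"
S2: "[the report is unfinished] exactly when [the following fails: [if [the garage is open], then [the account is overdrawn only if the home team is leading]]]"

S1: Parsed as (¬Q ∨ S) ⊕ (¬P ∧ R)

¬Q = ¬T = F
¬Q ∨ S = F ∨ F = F
¬P = ¬F = T
¬P ∧ R = T ∧ T = T
(¬Q ∨ S) ⊕ (¬P ∧ R) = F ⊕ T = T
Thus S1 is true.

S2: This is ¬U ↔ ¬(¬Q → (S → R)).

¬U = ¬F = T
¬Q = ¬T = F
S → R = F → T = T
¬Q → (S → R) = F → T = T
¬(¬Q → (S → R)) = ¬T = F
¬U ↔ ¬(¬Q → (S → R)) = T ↔ F = F
Hence S2 is false.

S1 T, S2 F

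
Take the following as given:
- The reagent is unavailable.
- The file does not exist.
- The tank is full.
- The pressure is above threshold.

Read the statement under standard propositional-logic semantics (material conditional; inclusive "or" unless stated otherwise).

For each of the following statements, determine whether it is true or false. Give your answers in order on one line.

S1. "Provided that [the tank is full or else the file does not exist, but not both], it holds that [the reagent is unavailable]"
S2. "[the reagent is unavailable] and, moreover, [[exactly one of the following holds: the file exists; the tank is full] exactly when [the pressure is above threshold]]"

S1 True / S2 True

Let Q = "the tank is full" (T), M = "the file exists" (F), R = "the reagent is available" (F), D = "the pressure is above threshold" (T).

S1: In symbols: (Q ⊕ ¬M) → ¬R

¬M = ¬F = T
Q ⊕ ¬M = T ⊕ T = F
¬R = ¬F = T
(Q ⊕ ¬M) → ¬R = F → T = T
So S1 is true.

S2: Formalization: ¬R ∧ ((M ⊕ Q) ↔ D)

¬R = ¬F = T
M ⊕ Q = F ⊕ T = T
(M ⊕ Q) ↔ D = T ↔ T = T
¬R ∧ ((M ⊕ Q) ↔ D) = T ∧ T = T
Hence S2 is true.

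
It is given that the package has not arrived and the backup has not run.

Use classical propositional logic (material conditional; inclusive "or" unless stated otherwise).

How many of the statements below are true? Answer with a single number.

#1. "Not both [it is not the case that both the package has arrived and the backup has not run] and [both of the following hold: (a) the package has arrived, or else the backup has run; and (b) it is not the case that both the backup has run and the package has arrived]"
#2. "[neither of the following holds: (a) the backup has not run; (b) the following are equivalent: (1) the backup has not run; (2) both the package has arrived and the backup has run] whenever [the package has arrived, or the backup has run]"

Let P = "the package has arrived" (F), Q = "the backup has run" (F).

#1: This is (P nand ~Q) nand ((P | Q) & (Q nand P)).

~Q = ~F = T
P nand ~Q = F nand T = T
P | Q = F | F = F
Q nand P = F nand F = T
(P | Q) & (Q nand P) = F & T = F
(P nand ~Q) nand ((P | Q) & (Q nand P)) = T nand F = T
Hence #1 is true.

#2: This is (P | Q) -> (~Q nor (~Q <-> (P & Q))).

P | Q = F | F = F
~Q = ~F = T
~Q = ~F = T
P & Q = F & F = F
~Q <-> (P & Q) = T <-> F = F
~Q nor (~Q <-> (P & Q)) = T nor F = F
(P | Q) -> (~Q nor (~Q <-> (P & Q))) = F -> F = T
Hence #2 is true.

True statements: 2 (#1, #2).

2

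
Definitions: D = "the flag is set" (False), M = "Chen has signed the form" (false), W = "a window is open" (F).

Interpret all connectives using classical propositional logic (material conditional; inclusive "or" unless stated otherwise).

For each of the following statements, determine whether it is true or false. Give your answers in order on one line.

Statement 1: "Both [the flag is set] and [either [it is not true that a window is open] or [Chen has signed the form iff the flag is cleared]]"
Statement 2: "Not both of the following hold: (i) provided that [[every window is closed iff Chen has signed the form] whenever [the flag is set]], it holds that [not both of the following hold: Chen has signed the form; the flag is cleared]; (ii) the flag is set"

Statement 1: In symbols: D ∧ (¬W ∨ (M ↔ ¬D))

¬W = ¬F = T
¬D = ¬F = T
M ↔ ¬D = F ↔ T = F
¬W ∨ (M ↔ ¬D) = T ∨ F = T
D ∧ (¬W ∨ (M ↔ ¬D)) = F ∧ T = F
Thus Statement 1 is false.

Statement 2: This is ((D → (¬W ↔ M)) → (M ↑ ¬D)) ↑ D.

¬W = ¬F = T
¬W ↔ M = T ↔ F = F
D → (¬W ↔ M) = F → F = T
¬D = ¬F = T
M ↑ ¬D = F ↑ T = T
(D → (¬W ↔ M)) → (M ↑ ¬D) = T → T = T
((D → (¬W ↔ M)) → (M ↑ ¬D)) ↑ D = T ↑ F = T
So Statement 2 is true.

Statement 1 False, Statement 2 True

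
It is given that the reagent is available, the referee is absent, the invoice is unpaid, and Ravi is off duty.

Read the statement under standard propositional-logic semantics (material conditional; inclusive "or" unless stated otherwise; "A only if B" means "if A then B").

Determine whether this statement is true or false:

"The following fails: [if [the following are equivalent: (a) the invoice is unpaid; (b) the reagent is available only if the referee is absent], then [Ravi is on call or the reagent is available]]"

False

Let R = "the invoice is paid" (F), P = "the reagent is available" (T), Q = "the referee is present" (F), S = "Ravi is on call" (F).
Formalization: ¬((¬R ↔ (P → ¬Q)) → (S ∨ P))

¬R = ¬F = T
¬Q = ¬F = T
P → ¬Q = T → T = T
¬R ↔ (P → ¬Q) = T ↔ T = T
S ∨ P = F ∨ T = T
(¬R ↔ (P → ¬Q)) → (S ∨ P) = T → T = T
¬((¬R ↔ (P → ¬Q)) → (S ∨ P)) = ¬T = F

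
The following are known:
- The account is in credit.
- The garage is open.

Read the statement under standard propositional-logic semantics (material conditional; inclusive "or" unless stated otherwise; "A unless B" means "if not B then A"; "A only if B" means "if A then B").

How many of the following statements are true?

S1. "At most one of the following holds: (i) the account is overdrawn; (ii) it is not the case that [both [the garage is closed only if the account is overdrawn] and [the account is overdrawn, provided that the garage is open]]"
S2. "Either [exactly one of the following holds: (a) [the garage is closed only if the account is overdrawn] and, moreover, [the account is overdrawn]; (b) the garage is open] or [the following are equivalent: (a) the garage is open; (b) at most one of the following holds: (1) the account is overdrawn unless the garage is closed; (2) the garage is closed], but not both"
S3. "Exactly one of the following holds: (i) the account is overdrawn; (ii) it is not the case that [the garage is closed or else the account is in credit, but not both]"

1

Let P = "the account is overdrawn" (F), Q = "the garage is closed" (F).

S1: This is P nand ~((Q -> P) & (~Q -> P)).

Q -> P = F -> F = T
~Q = ~F = T
~Q -> P = T -> F = F
(Q -> P) & (~Q -> P) = T & F = F
~((Q -> P) & (~Q -> P)) = ~F = T
P nand ~((Q -> P) & (~Q -> P)) = F nand T = T
Thus S1 is true.

S2: Formalization: (((Q -> P) & P) xor ~Q) xor (~Q <-> ((P | Q) nand Q))

Q -> P = F -> F = T
(Q -> P) & P = T & F = F
~Q = ~F = T
((Q -> P) & P) xor ~Q = F xor T = T
~Q = ~F = T
P | Q = F | F = F
(P | Q) nand Q = F nand F = T
~Q <-> ((P | Q) nand Q) = T <-> T = T
(((Q -> P) & P) xor ~Q) xor (~Q <-> ((P | Q) nand Q)) = T xor T = F
Thus S2 is false.

S3: Parsed as P xor ~(Q xor ~P)

~P = ~F = T
Q xor ~P = F xor T = T
~(Q xor ~P) = ~T = F
P xor ~(Q xor ~P) = F xor F = F
Thus S3 is false.

Count: 1.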